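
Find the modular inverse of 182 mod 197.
Since 197 is prime, by Fermat 182^(-1) ≡ 182^{195} ≡ 105 (mod 197). Verify: 182 × 105 = 19110 ≡ 1 (mod 197)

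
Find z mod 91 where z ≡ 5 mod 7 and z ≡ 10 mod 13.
M = 7 × 13 = 91. M₁ = 13, y₁ ≡ 6 mod 7. M₂ = 7, y₂ ≡ 2 mod 13. z = 5×13×6 + 10×7×2 ≡ 75 mod 91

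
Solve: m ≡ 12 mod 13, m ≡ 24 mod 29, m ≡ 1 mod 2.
M = 13 × 29 × 2 = 754. M₁ = 58, y₁ ≡ 11 mod 13. M₂ = 26, y₂ ≡ 19 mod 29. M₃ = 377, y₃ ≡ 1 mod 2. m = 12×58×11 + 24×26×19 + 1×377×1 ≡ 285 mod 754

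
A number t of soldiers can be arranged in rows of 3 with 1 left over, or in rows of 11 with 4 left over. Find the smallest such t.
M = 3 × 11 = 33. M₁ = 11, y₁ ≡ 2 mod 3. M₂ = 3, y₂ ≡ 4 mod 11. t = 1×11×2 + 4×3×4 ≡ 4 mod 33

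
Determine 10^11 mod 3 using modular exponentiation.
Using Fermat: 10^{2} ≡ 1 (mod 3). 11 ≡ 1 (mod 2). So 10^{11} ≡ 10^{1} ≡ 1 (mod 3)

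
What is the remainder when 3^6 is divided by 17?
By repeated squaring mod 17: 3^{1}≡3, 3^{2}≡9, 3^{4}≡13. Then 3^{6} = 3^{4+2} ≡ 13 × 9 ≡ 15 mod 17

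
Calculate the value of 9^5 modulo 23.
By repeated squaring (mod 23): 9^{1}≡9, 9^{2}≡12, 9^{4}≡6. Then 9^{5} = 9^{4+1} ≡ 6 × 9 ≡ 8 (mod 23)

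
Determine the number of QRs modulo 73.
Exactly half the non-zero residues mod a prime are QRs: (73-1)/2 = 36.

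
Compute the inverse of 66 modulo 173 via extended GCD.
Extended GCD: 66(-76) + 173(29) = 1. So 66^(-1) ≡ -76 ≡ 97 mod 173. Verify: 66 × 97 = 6402 ≡ 1 mod 173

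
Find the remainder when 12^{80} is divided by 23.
By Fermat: 12^{22} ≡ 1 (mod 23). 80 = 3×22 + 14. So 12^{80} ≡ 12^{14} ≡ 3 (mod 23)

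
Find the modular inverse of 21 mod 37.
Since 37 is prime, by Fermat 21^(-1) ≡ 21^{35} ≡ 30 (mod 37). Verify: 21 × 30 = 630 ≡ 1 (mod 37)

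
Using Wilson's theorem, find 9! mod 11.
(10)! = (9)! × (10) ≡ -1 mod 11. So (9)! ≡ -1 × (10)^(-1) ≡ (-1)×(-1) = 1 mod 11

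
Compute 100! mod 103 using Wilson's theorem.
(102)! = (100)! × (101) × (102) ≡ -1 mod 103. So (100)! ≡ -1 × [(102)(101)]^(-1) ≡ 51 mod 103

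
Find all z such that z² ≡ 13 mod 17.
The square roots of 13 mod 17 are 8 and 9. Verify: 8² = 64 ≡ 13 mod 17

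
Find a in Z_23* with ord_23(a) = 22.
5 has order 22 mod 23 since 5^{22} ≡ 1 mod 23 and no smaller power works.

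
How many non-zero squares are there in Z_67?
The squaring map on Z_67* is 2-to-1, so there are (66)/2 = 33 QRs.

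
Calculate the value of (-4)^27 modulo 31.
By repeated squaring mod 31: (-4)^{1}≡27, (-4)^{2}≡16, (-4)^{4}≡8, (-4)^{8}≡2, (-4)^{16}≡4. Then (-4)^{27} = (-4)^{16+8+2+1} ≡ 4 × 2 × 16 × 27 ≡ 15 mod 31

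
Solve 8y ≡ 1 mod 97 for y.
Since 97 is prime, by Fermat 8^(-1) ≡ 8^{95} ≡ 85 mod 97. Verify: 8 × 85 = 680 ≡ 1 mod 97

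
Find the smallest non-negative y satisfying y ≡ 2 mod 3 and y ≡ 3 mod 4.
M = 3 × 4 = 12. M₁ = 4, y₁ ≡ 1 mod 3. M₂ = 3, y₂ ≡ 3 mod 4. y = 2×4×1 + 3×3×3 ≡ 11 mod 12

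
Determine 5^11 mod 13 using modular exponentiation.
By repeated squaring (mod 13): 5^{1}≡5, 5^{2}≡12, 5^{4}≡1, 5^{8}≡1. Then 5^{11} = 5^{8+2+1} ≡ 1 × 12 × 5 ≡ 8 (mod 13)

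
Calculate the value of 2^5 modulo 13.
By repeated squaring mod 13: 2^{1}≡2, 2^{2}≡4, 2^{4}≡3. Then 2^{5} = 2^{4+1} ≡ 3 × 2 ≡ 6 mod 13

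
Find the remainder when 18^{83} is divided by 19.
By Fermat: 18^{18} ≡ 1 mod 19. 83 = 4×18 + 11. So 18^{83} ≡ 18^{11} ≡ 18 mod 19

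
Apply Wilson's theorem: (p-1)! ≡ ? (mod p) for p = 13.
By Wilson's theorem, (12)! ≡ -1 ≡ 12 mod 13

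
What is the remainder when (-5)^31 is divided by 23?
Using Fermat: (-5)^{22} ≡ 1 (mod 23). 31 ≡ 9 (mod 22). So (-5)^{31} ≡ (-5)^{9} ≡ 12 (mod 23)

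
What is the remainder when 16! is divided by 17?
By Wilson's theorem, (16)! ≡ -1 ≡ 16 mod 17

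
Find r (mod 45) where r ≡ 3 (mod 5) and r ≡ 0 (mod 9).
M = 5 × 9 = 45. M₁ = 9, y₁ ≡ 4 (mod 5). M₂ = 5, y₂ ≡ 2 (mod 9). r = 3×9×4 + 0×5×2 ≡ 18 (mod 45)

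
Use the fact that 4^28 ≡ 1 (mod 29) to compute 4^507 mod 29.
By Fermat: 4^{28} ≡ 1 (mod 29). 507 ≡ 3 (mod 28). So 4^{507} ≡ 4^{3} ≡ 6 (mod 29)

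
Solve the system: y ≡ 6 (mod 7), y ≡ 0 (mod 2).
M = 7 × 2 = 14. M₁ = 2, y₁ ≡ 4 (mod 7). M₂ = 7, y₂ ≡ 1 (mod 2). y = 6×2×4 + 0×7×1 ≡ 6 (mod 14)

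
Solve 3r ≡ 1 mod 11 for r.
Since 11 is prime, by Fermat 3^(-1) ≡ 3^{9} ≡ 4 mod 11. Verify: 3 × 4 = 12 ≡ 1 mod 11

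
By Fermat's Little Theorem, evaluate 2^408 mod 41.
By Fermat: 2^{40} ≡ 1 mod 41. 408 ≡ 8 mod 40. So 2^{408} ≡ 2^{8} ≡ 10 mod 41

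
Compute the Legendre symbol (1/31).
(1/31) = 1^{15} mod 31 = 1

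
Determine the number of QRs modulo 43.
Exactly half the non-zero residues mod a prime are QRs: (43-1)/2 = 21.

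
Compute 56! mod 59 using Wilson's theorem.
(58)! = (56)! × (57) × (58) ≡ -1 mod 59. So (56)! ≡ -1 × [(58)(57)]^(-1) ≡ 29 mod 59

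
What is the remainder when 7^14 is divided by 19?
By repeated squaring mod 19: 7^{1}≡7, 7^{2}≡11, 7^{4}≡7, 7^{8}≡11. Then 7^{14} = 7^{8+4+2} ≡ 11 × 7 × 11 ≡ 11 mod 19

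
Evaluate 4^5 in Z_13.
By repeated squaring mod 13: 4^{1}≡4, 4^{2}≡3, 4^{4}≡9. Then 4^{5} = 4^{4+1} ≡ 9 × 4 ≡ 10 mod 13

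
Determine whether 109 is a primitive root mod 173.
109^{43} ≡ 1 mod 173 and 43 < 172, so ord_173(109) = 43 ≠ 172 and 109 is not a primitive root.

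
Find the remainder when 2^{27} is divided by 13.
By Fermat: 2^{12} ≡ 1 (mod 13). 27 = 2×12 + 3. So 2^{27} ≡ 2^{3} ≡ 8 (mod 13)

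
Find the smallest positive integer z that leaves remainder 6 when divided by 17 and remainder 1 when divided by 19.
M = 17 × 19 = 323. M₁ = 19, y₁ ≡ 9 mod 17. M₂ = 17, y₂ ≡ 9 mod 19. z = 6×19×9 + 1×17×9 ≡ 210 mod 323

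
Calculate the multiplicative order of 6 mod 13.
Powers of 6 mod 13: 6^1≡6, 6^2≡10, 6^3≡8, 6^4≡9, 6^5≡2, 6^6≡12, 6^7≡7, 6^8≡3, 6^9≡5, 6^10≡4, 6^11≡11, 6^12≡1. ord_13(6) = 12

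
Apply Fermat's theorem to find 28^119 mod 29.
By Fermat: 28^{28} ≡ 1 mod 29. 119 = 4×28 + 7. So 28^{119} ≡ 28^{7} ≡ 28 mod 29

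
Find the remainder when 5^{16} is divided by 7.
By Fermat: 5^{6} ≡ 1 (mod 7). 16 = 2×6 + 4. So 5^{16} ≡ 5^{4} ≡ 2 (mod 7)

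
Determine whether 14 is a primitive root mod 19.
ord_19(14) divides 18. For each prime q|18: 14^{9}≡18, 14^{6}≡7, none ≡ 1. So 14 has order 18 and is a primitive root mod 19.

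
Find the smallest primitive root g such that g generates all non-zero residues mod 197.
g = 2. For each prime q|196: 2^{98}≡196, 2^{28}≡104, none ≡ 1, so ord_197(2) = 196 and 2 is a primitive root.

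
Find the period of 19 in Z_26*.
Powers of 19 mod 26: 19^1≡19, 19^2≡23, 19^3≡21, 19^4≡9, 19^5≡15, 19^6≡25, 19^7≡7, 19^8≡3, 19^9≡5, 19^10≡17, 19^11≡11, 19^12≡1. So the order of 19 is 12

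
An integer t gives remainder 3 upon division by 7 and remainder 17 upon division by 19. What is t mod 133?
M = 7 × 19 = 133. M₁ = 19, y₁ ≡ 3 mod 7. M₂ = 7, y₂ ≡ 11 mod 19. t = 3×19×3 + 17×7×11 ≡ 17 mod 133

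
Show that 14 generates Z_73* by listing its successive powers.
14^1, 14^2, ..., 14^{72} mod 73: [14, 50, 43, 18, 33, 24, 44, 32, 10, 67, 62, 65, 34, 38, 21, 2, 28, 27, 13, 36, 66, 48, 15, 64, 20, 61, 51, 57, 68, 3, 42, 4, 56, 54, 26, 72, 59, 23, 30, 55, 40, 49, 29, 41, 63, 6, 11, 8, 39, 35, 52, 71, 45, 46, 60, 37, 7, 25, 58, 9, 53, 12, 22, 16, 5, 70, 31, 69, 17, 19, 47, 1]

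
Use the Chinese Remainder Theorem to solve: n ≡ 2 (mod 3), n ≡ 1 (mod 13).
M = 3 × 13 = 39. M₁ = 13, y₁ ≡ 1 (mod 3). M₂ = 3, y₂ ≡ 9 (mod 13). n = 2×13×1 + 1×3×9 ≡ 14 (mod 39)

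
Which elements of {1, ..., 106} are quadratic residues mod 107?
Squares in Z_107*: {1, 3, 4, 9, 10, 11, 12, 13, 14, 16, 19, 23, 25, 27, 29, 30, 33, 34, 35, 36, 37, 39, 40, 41, 42, 44, 47, 48, 49, 52, 53, 56, 57, 61, 62, 64, 69, 75, 76, 79, 81, 83, 85, 86, 87, 89, 90, 92, 99, 100, 101, 102, 105}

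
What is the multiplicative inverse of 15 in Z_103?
Since 103 is prime, by Fermat 15^(-1) ≡ 15^{101} ≡ 55 mod 103. Verify: 15 × 55 = 825 ≡ 1 mod 103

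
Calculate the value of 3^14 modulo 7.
Using Fermat: 3^{6} ≡ 1 (mod 7). 14 ≡ 2 (mod 6). So 3^{14} ≡ 3^{2} ≡ 2 (mod 7)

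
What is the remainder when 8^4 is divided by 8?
8^{4} = 4096 ≡ 0 mod 8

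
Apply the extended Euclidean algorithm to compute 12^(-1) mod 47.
Extended GCD: 12(4) + 47(-1) = 1. So 12^(-1) ≡ 4 (mod 47). Verify: 12 × 4 = 48 ≡ 1 (mod 47)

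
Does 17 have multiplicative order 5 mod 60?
Powers of 17 mod 60: 17^1≡17, 17^2≡49, 17^3≡53, 17^4≡1. Already 17^4≡1, so the order is 4 < 5. No, the actual order is 4.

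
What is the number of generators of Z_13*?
Number of primitive roots mod 13 = φ(p-1) = φ(12) = 4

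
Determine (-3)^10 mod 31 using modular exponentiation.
By repeated squaring (mod 31): (-3)^{1}≡28, (-3)^{2}≡9, (-3)^{4}≡19, (-3)^{8}≡20. Then (-3)^{10} = (-3)^{8+2} ≡ 20 × 9 ≡ 25 (mod 31)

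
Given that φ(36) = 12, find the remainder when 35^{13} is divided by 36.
By Euler: 35^{12} ≡ 1 (mod 36) since gcd(35, 36) = 1. 13 = 1×12 + 1. So 35^{13} ≡ 35^{1} ≡ 35 (mod 36)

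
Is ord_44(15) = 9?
Powers of 15 mod 44: 15^1≡15, 15^2≡5, 15^3≡31, 15^4≡25, 15^5≡23, 15^6≡37, 15^7≡27, 15^8≡9, 15^9≡3, 15^10≡1. 15^9≡3≢1, so ord ≠ 9. No, the actual order is 10.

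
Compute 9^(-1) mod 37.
Since 37 is prime, by Fermat 9^(-1) ≡ 9^{35} ≡ 33 mod 37. Verify: 9 × 33 = 297 ≡ 1 mod 37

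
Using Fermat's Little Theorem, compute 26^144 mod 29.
By Fermat: 26^{28} ≡ 1 mod 29. 144 = 5×28 + 4. So 26^{144} ≡ 26^{4} ≡ 23 mod 29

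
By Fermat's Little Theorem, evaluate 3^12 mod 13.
By Fermat's Little Theorem, 3^{12} ≡ 1 mod 13 since 13 is prime and gcd(3, 13) = 1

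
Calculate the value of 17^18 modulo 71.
By repeated squaring mod 71: 17^{1}≡17, 17^{2}≡5, 17^{4}≡25, 17^{8}≡57, 17^{16}≡54. Then 17^{18} = 17^{16+2} ≡ 54 × 5 ≡ 57 mod 71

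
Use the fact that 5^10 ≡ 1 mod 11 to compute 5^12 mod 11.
By Fermat: 5^{10} ≡ 1 mod 11. So 5^{12} = 5^{10} · 5^{2} ≡ 5^{2} ≡ 3 mod 11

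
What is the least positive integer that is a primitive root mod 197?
g = 2. Powers: [2, 4, 8, 16, 32, 64, 128, 59, 118, ...] generates all 196 non-zero residues.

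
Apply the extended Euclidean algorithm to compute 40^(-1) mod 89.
Extended GCD: 40(-20) + 89(9) = 1. So 40^(-1) ≡ -20 ≡ 69 mod 89. Verify: 40 × 69 = 2760 ≡ 1 mod 89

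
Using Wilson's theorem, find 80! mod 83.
(82)! = (80)! × (81) × (82) ≡ -1 (mod 83). So (80)! ≡ -1 × [(82)(81)]^(-1) ≡ 41 (mod 83)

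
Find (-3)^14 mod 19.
By repeated squaring mod 19: (-3)^{1}≡16, (-3)^{2}≡9, (-3)^{4}≡5, (-3)^{8}≡6. Then (-3)^{14} = (-3)^{8+4+2} ≡ 6 × 5 × 9 ≡ 4 mod 19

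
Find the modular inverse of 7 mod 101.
Since 101 is prime, by Fermat 7^(-1) ≡ 7^{99} ≡ 29 (mod 101). Verify: 7 × 29 = 203 ≡ 1 (mod 101)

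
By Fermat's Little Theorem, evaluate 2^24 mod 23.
By Fermat: 2^{22} ≡ 1 mod 23. So 2^{24} = 2^{22} · 2^{2} ≡ 2^{2} ≡ 4 mod 23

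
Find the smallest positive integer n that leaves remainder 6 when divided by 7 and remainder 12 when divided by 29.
M = 7 × 29 = 203. M₁ = 29, y₁ ≡ 1 (mod 7). M₂ = 7, y₂ ≡ 25 (mod 29). n = 6×29×1 + 12×7×25 ≡ 41 (mod 203)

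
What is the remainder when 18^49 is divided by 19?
Using Fermat: 18^{18} ≡ 1 mod 19. 49 ≡ 13 mod 18. So 18^{49} ≡ 18^{13} ≡ 18 mod 19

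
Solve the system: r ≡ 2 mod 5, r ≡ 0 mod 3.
M = 5 × 3 = 15. M₁ = 3, y₁ ≡ 2 mod 5. M₂ = 5, y₂ ≡ 2 mod 3. r = 2×3×2 + 0×5×2 ≡ 12 mod 15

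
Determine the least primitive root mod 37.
g = 2. Powers: [2, 4, 8, 16, 32, 27, ...] generates all 36 non-zero residues.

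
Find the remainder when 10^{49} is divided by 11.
By Fermat: 10^{10} ≡ 1 mod 11. 49 = 4×10 + 9. So 10^{49} ≡ 10^{9} ≡ 10 mod 11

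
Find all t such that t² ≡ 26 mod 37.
The square roots of 26 mod 37 are 10 and 27. Verify: 10² = 100 ≡ 26 mod 37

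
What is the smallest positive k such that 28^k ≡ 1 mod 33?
Powers of 28 mod 33: 28^1≡28, 28^2≡25, 28^3≡7, 28^4≡31, 28^5≡10, 28^6≡16, 28^7≡19, 28^8≡4, 28^9≡13, 28^10≡1. So the order of 28 is 10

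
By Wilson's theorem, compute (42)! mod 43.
By Wilson's theorem, (42)! ≡ -1 ≡ 42 mod 43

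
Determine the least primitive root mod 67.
g = 2. Powers: [2, 4, 8, 16, 32, 64, 61, ...] generates all 66 non-zero residues.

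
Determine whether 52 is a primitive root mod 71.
ord_71(52) divides 70. For each prime q|70: 52^{35}≡70, 52^{14}≡54, 52^{10}≡37, none ≡ 1. So 52 has order 70 and is a primitive root mod 71.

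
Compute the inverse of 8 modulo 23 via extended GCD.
Extended GCD: 8(3) + 23(-1) = 1. So 8^(-1) ≡ 3 mod 23. Verify: 8 × 3 = 24 ≡ 1 mod 23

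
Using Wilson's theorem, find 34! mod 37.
(36)! = (34)! × (35) × (36) ≡ -1 mod 37. So (34)! ≡ -1 × [(36)(35)]^(-1) ≡ 18 mod 37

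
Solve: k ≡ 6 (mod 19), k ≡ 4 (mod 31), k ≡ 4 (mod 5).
M = 19 × 31 × 5 = 2945. M₁ = 155, y₁ ≡ 13 (mod 19). M₂ = 95, y₂ ≡ 16 (mod 31). M₃ = 589, y₃ ≡ 4 (mod 5). k = 6×155×13 + 4×95×16 + 4×589×4 ≡ 1089 (mod 2945)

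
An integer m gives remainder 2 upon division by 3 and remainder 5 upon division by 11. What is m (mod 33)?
M = 3 × 11 = 33. M₁ = 11, y₁ ≡ 2 (mod 3). M₂ = 3, y₂ ≡ 4 (mod 11). m = 2×11×2 + 5×3×4 ≡ 5 (mod 33)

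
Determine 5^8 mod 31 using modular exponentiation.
By repeated squaring (mod 31): 5^{1}≡5, 5^{2}≡25, 5^{4}≡5, 5^{8}≡25. So 5^{8} ≡ 25 (mod 31)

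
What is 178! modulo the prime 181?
(180)! = (178)! × (179) × (180) ≡ -1 (mod 181). So (178)! ≡ -1 × [(180)(179)]^(-1) ≡ 90 (mod 181)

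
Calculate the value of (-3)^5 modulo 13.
By repeated squaring (mod 13): (-3)^{1}≡10, (-3)^{2}≡9, (-3)^{4}≡3. Then (-3)^{5} = (-3)^{4+1} ≡ 3 × 10 ≡ 4 (mod 13)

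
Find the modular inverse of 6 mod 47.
Since 47 is prime, by Fermat 6^(-1) ≡ 6^{45} ≡ 8 (mod 47). Verify: 6 × 8 = 48 ≡ 1 (mod 47)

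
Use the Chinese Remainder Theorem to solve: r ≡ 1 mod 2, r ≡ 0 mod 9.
M = 2 × 9 = 18. M₁ = 9, y₁ ≡ 1 mod 2. M₂ = 2, y₂ ≡ 5 mod 9. r = 1×9×1 + 0×2×5 ≡ 9 mod 18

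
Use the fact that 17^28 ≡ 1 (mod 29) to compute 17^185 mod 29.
By Fermat: 17^{28} ≡ 1 (mod 29). 185 ≡ 17 (mod 28). So 17^{185} ≡ 17^{17} ≡ 17 (mod 29)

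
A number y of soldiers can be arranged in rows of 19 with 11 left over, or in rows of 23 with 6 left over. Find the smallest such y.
M = 19 × 23 = 437. M₁ = 23, y₁ ≡ 5 (mod 19). M₂ = 19, y₂ ≡ 17 (mod 23). y = 11×23×5 + 6×19×17 ≡ 144 (mod 437)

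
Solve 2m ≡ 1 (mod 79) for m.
Since 79 is prime, by Fermat 2^(-1) ≡ 2^{77} ≡ 40 (mod 79). Verify: 2 × 40 = 80 ≡ 1 (mod 79)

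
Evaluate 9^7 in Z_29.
By repeated squaring mod 29: 9^{1}≡9, 9^{2}≡23, 9^{4}≡7. Then 9^{7} = 9^{4+2+1} ≡ 7 × 23 × 9 ≡ 28 mod 29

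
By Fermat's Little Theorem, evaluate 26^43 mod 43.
By Fermat: 26^{42} ≡ 1 mod 43. So 26^{43} = 26^{42} · 26^{1} ≡ 26^{1} ≡ 26 mod 43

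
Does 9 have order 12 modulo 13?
9^{3} ≡ 1 mod 13 and 3 < 12, so ord_13(9) = 3 ≠ 12 and 9 is not a primitive root.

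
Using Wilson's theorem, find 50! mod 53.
(52)! = (50)! × (51) × (52) ≡ -1 (mod 53). So (50)! ≡ -1 × [(52)(51)]^(-1) ≡ 26 (mod 53)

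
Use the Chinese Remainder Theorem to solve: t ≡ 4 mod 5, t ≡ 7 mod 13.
M = 5 × 13 = 65. M₁ = 13, y₁ ≡ 2 mod 5. M₂ = 5, y₂ ≡ 8 mod 13. t = 4×13×2 + 7×5×8 ≡ 59 mod 65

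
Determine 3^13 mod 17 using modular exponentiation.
By repeated squaring (mod 17): 3^{1}≡3, 3^{2}≡9, 3^{4}≡13, 3^{8}≡16. Then 3^{13} = 3^{8+4+1} ≡ 16 × 13 × 3 ≡ 12 (mod 17)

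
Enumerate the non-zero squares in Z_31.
QRs mod 31: {1, 2, 4, 5, 7, 8, 9, 10, 14, 16, 18, 19, 20, 25, 28}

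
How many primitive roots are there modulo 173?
Number of primitive roots mod 173 = φ(p-1) = φ(172) = 84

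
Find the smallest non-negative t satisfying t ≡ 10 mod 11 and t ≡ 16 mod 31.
M = 11 × 31 = 341. M₁ = 31, y₁ ≡ 5 mod 11. M₂ = 11, y₂ ≡ 17 mod 31. t = 10×31×5 + 16×11×17 ≡ 109 mod 341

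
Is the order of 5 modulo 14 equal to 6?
Powers of 5 mod 14: 5^1≡5, 5^2≡11, 5^3≡13, 5^4≡9, 5^5≡3, 5^6≡1. First k with 5^k≡1 is k=6. Yes, ord_14(5) = 6.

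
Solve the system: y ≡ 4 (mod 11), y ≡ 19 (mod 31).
M = 11 × 31 = 341. M₁ = 31, y₁ ≡ 5 (mod 11). M₂ = 11, y₂ ≡ 17 (mod 31). y = 4×31×5 + 19×11×17 ≡ 81 (mod 341)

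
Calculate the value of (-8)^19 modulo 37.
By repeated squaring mod 37: (-8)^{1}≡29, (-8)^{2}≡27, (-8)^{4}≡26, (-8)^{8}≡10, (-8)^{16}≡26. Then (-8)^{19} = (-8)^{16+2+1} ≡ 26 × 27 × 29 ≡ 8 mod 37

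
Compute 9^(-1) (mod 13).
Since 13 is prime, by Fermat 9^(-1) ≡ 9^{11} ≡ 3 (mod 13). Verify: 9 × 3 = 27 ≡ 1 (mod 13)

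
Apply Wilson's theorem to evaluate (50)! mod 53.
(52)! = (50)! × (51) × (52) ≡ -1 (mod 53). So (50)! ≡ -1 × [(52)(51)]^(-1) ≡ 26 (mod 53)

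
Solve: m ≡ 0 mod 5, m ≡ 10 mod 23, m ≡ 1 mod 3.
M = 5 × 23 × 3 = 345. M₁ = 69, y₁ ≡ 4 mod 5. M₂ = 15, y₂ ≡ 20 mod 23. M₃ = 115, y₃ ≡ 1 mod 3. m = 0×69×4 + 10×15×20 + 1×115×1 ≡ 10 mod 345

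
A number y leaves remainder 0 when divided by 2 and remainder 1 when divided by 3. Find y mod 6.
M = 2 × 3 = 6. M₁ = 3, y₁ ≡ 1 mod 2. M₂ = 2, y₂ ≡ 2 mod 3. y = 0×3×1 + 1×2×2 ≡ 4 mod 6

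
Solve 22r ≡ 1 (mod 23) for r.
Since 23 is prime, by Fermat 22^(-1) ≡ 22^{21} ≡ 22 (mod 23). Verify: 22 × 22 = 484 ≡ 1 (mod 23)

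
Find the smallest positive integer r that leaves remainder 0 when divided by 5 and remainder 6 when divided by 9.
M = 5 × 9 = 45. M₁ = 9, y₁ ≡ 4 (mod 5). M₂ = 5, y₂ ≡ 2 (mod 9). r = 0×9×4 + 6×5×2 ≡ 15 (mod 45)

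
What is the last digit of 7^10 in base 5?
Using Fermat: 7^{4} ≡ 1 mod 5. 10 ≡ 2 mod 4. So 7^{10} ≡ 7^{2} ≡ 4 mod 5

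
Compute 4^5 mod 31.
By repeated squaring (mod 31): 4^{1}≡4, 4^{2}≡16, 4^{4}≡8. Then 4^{5} = 4^{4+1} ≡ 8 × 4 ≡ 1 (mod 31)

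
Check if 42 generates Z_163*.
ord_163(42) divides 162. For each prime q|162: 42^{81}≡162, 42^{54}≡104, none ≡ 1. So 42 has order 162 and is a primitive root mod 163.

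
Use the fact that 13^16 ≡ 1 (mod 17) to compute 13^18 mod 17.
By Fermat: 13^{16} ≡ 1 (mod 17). So 13^{18} = 13^{16} · 13^{2} ≡ 13^{2} ≡ 16 (mod 17)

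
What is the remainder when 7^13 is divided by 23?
By repeated squaring mod 23: 7^{1}≡7, 7^{2}≡3, 7^{4}≡9, 7^{8}≡12. Then 7^{13} = 7^{8+4+1} ≡ 12 × 9 × 7 ≡ 20 mod 23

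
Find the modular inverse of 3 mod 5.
Since 5 is prime, by Fermat 3^(-1) ≡ 3^{3} ≡ 2 (mod 5). Verify: 3 × 2 = 6 ≡ 1 (mod 5)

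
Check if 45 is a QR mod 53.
By Euler's criterion: 45^{26} ≡ 52 mod 53. Since this equals -1 (≡ 52), 45 is not a QR.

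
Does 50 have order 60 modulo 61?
50^{4} ≡ 1 (mod 61) and 4 < 60, so ord_61(50) = 4 ≠ 60 and 50 is not a primitive root.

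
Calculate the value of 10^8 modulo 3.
Using Fermat: 10^{2} ≡ 1 mod 3. 8 ≡ 0 mod 2. So 10^{8} ≡ 10^{0} ≡ 1 mod 3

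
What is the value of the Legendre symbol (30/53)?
(30/53) = 30^{26} mod 53 = -1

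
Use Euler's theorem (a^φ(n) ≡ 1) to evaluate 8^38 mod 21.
By Euler: 8^{12} ≡ 1 mod 21 since gcd(8, 21) = 1. 38 = 3×12 + 2. So 8^{38} ≡ 8^{2} ≡ 1 mod 21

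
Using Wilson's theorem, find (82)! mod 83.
By Wilson's theorem, (82)! ≡ -1 ≡ 82 mod 83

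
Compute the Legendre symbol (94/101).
(94/101) = 94^{50} mod 101 = -1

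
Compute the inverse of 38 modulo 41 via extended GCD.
Extended GCD: 38(-14) + 41(13) = 1. So 38^(-1) ≡ -14 ≡ 27 mod 41. Verify: 38 × 27 = 1026 ≡ 1 mod 41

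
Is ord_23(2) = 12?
Powers of 2 mod 23: 2^1≡2, 2^2≡4, 2^3≡8, 2^4≡16, 2^5≡9, 2^6≡18, 2^7≡13, 2^8≡3, 2^9≡6, 2^10≡12, 2^11≡1. Already 2^11≡1, so the order is 11 < 12. No, the actual order is 11.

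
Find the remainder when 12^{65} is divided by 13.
By Fermat: 12^{12} ≡ 1 (mod 13). 65 = 5×12 + 5. So 12^{65} ≡ 12^{5} ≡ 12 (mod 13)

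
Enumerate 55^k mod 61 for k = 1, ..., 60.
55^1, 55^2, ..., 55^{60} mod 61: [55, 36, 28, 15, 32, 52, 54, 42, 53, 48, 17, 20, 2, 49, 11, 56, 30, 3, 43, 47, 23, 45, 35, 34, 40, 4, 37, 22, 51, 60, 6, 25, 33, 46, 29, 9, 7, 19, 8, 13, 44, 41, 59, 12, 50, 5, 31, 58, 18, 14, 38, 16, 26, 27, 21, 57, 24, 39, 10, 1]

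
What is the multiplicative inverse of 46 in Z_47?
Since 47 is prime, by Fermat 46^(-1) ≡ 46^{45} ≡ 46 mod 47. Verify: 46 × 46 = 2116 ≡ 1 mod 47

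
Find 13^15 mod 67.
By repeated squaring mod 67: 13^{1}≡13, 13^{2}≡35, 13^{4}≡19, 13^{8}≡26. Then 13^{15} = 13^{8+4+2+1} ≡ 26 × 19 × 35 × 13 ≡ 52 mod 67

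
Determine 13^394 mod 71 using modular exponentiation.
Using Fermat: 13^{70} ≡ 1 (mod 71). 394 ≡ 44 (mod 70). So 13^{394} ≡ 13^{44} ≡ 64 (mod 71)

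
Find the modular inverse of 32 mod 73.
Since 73 is prime, by Fermat 32^(-1) ≡ 32^{71} ≡ 16 mod 73. Verify: 32 × 16 = 512 ≡ 1 mod 73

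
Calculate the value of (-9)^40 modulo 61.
By repeated squaring (mod 61): (-9)^{1}≡52, (-9)^{2}≡20, (-9)^{4}≡34, (-9)^{8}≡58, (-9)^{16}≡9, (-9)^{32}≡20. Then (-9)^{40} = (-9)^{32+8} ≡ 20 × 58 ≡ 1 (mod 61)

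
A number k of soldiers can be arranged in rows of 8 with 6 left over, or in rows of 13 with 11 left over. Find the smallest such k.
M = 8 × 13 = 104. M₁ = 13, y₁ ≡ 5 (mod 8). M₂ = 8, y₂ ≡ 5 (mod 13). k = 6×13×5 + 11×8×5 ≡ 102 (mod 104)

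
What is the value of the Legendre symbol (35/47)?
(35/47) = 35^{23} mod 47 = -1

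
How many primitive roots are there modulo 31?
There are φ(31-1) = φ(30) = 8 primitive roots modulo 31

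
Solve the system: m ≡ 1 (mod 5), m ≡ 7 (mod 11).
M = 5 × 11 = 55. M₁ = 11, y₁ ≡ 1 (mod 5). M₂ = 5, y₂ ≡ 9 (mod 11). m = 1×11×1 + 7×5×9 ≡ 51 (mod 55)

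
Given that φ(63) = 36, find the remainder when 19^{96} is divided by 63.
By Euler: 19^{36} ≡ 1 (mod 63) since gcd(19, 63) = 1. 96 = 2×36 + 24. So 19^{96} ≡ 19^{24} ≡ 1 (mod 63)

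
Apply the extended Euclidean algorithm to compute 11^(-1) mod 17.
Extended GCD: 11(-3) + 17(2) = 1. So 11^(-1) ≡ -3 ≡ 14 (mod 17). Verify: 11 × 14 = 154 ≡ 1 (mod 17)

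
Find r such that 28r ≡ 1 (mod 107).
Since 107 is prime, by Fermat 28^(-1) ≡ 28^{105} ≡ 65 (mod 107). Verify: 28 × 65 = 1820 ≡ 1 (mod 107)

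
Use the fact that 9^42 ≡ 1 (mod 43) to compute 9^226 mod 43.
By Fermat: 9^{42} ≡ 1 (mod 43). 226 ≡ 16 (mod 42). So 9^{226} ≡ 9^{16} ≡ 13 (mod 43)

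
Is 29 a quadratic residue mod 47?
By Euler's criterion: 29^{23} ≡ 46 mod 47. Since this equals -1 (≡ 46), 29 is not a QR.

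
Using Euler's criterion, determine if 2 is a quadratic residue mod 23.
By Euler's criterion: 2^{11} ≡ 1 mod 23. Since this equals 1, 2 is a QR.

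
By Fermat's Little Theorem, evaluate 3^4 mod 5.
By Fermat's Little Theorem, 3^{4} ≡ 1 (mod 5) since 5 is prime and gcd(3, 5) = 1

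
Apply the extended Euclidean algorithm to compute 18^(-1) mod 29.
Extended GCD: 18(-8) + 29(5) = 1. So 18^(-1) ≡ -8 ≡ 21 (mod 29). Verify: 18 × 21 = 378 ≡ 1 (mod 29)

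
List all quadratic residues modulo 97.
Quadratic residues modulo 97: {1, 2, 3, 4, 6, 8, 9, 11, 12, 16, 18, 22, 24, 25, 27, 31, 32, 33, 35, 36, 43, 44, 47, 48, 49, 50, 53, 54, 61, 62, 64, 65, 66, 70, 72, 73, 75, 79, 81, 85, 86, 88, 89, 91, 93, 94, 95, 96}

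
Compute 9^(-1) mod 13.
Since 13 is prime, by Fermat 9^(-1) ≡ 9^{11} ≡ 3 mod 13. Verify: 9 × 3 = 27 ≡ 1 mod 13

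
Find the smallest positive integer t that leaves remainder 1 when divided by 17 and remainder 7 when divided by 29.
M = 17 × 29 = 493. M₁ = 29, y₁ ≡ 10 (mod 17). M₂ = 17, y₂ ≡ 12 (mod 29). t = 1×29×10 + 7×17×12 ≡ 239 (mod 493)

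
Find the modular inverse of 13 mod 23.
Since 23 is prime, by Fermat 13^(-1) ≡ 13^{21} ≡ 16 mod 23. Verify: 13 × 16 = 208 ≡ 1 mod 23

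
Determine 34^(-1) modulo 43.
Since 43 is prime, by Fermat 34^(-1) ≡ 34^{41} ≡ 19 (mod 43). Verify: 34 × 19 = 646 ≡ 1 (mod 43)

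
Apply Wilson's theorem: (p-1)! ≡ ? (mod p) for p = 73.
By Wilson's theorem, (72)! ≡ -1 ≡ 72 (mod 73)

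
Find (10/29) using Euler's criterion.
(10/29) = 10^{14} mod 29 = -1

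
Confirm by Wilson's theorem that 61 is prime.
(60)! mod 61 = 60. Since this equals -1 (mod 61), Wilson confirms 61 is prime.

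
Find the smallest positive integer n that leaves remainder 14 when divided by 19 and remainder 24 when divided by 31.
M = 19 × 31 = 589. M₁ = 31, y₁ ≡ 8 (mod 19). M₂ = 19, y₂ ≡ 18 (mod 31). n = 14×31×8 + 24×19×18 ≡ 489 (mod 589)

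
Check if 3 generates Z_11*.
3^{5} ≡ 1 (mod 11) and 5 < 10, so ord_11(3) = 5 ≠ 10 and 3 is not a primitive root.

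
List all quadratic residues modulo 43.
Quadratic residues modulo 43: {1, 4, 6, 9, 10, 11, 13, 14, 15, 16, 17, 21, 23, 24, 25, 31, 35, 36, 38, 40, 41}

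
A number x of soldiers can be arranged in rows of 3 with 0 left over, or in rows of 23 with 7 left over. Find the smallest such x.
M = 3 × 23 = 69. M₁ = 23, y₁ ≡ 2 mod 3. M₂ = 3, y₂ ≡ 8 mod 23. x = 0×23×2 + 7×3×8 ≡ 30 mod 69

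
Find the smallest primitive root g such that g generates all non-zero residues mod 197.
g = 2. Powers: [2, 4, 8, 16, 32, 64, 128, 59, 118, 39, ...] generates all 196 non-zero residues.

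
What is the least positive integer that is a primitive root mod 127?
g = 3. Powers: [3, 9, 27, 81, 116, 94, 28, ...] generates all 126 non-zero residues.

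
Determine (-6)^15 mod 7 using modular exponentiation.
Using Fermat: (-6)^{6} ≡ 1 (mod 7). 15 ≡ 3 (mod 6). So (-6)^{15} ≡ (-6)^{3} ≡ 1 (mod 7)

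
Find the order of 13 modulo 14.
Powers of 13 mod 14: 13^1≡13, 13^2≡1. So the order of 13 is 2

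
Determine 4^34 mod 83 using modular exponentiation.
By repeated squaring mod 83: 4^{1}≡4, 4^{2}≡16, 4^{4}≡7, 4^{8}≡49, 4^{16}≡77, 4^{32}≡36. Then 4^{34} = 4^{32+2} ≡ 36 × 16 ≡ 78 mod 83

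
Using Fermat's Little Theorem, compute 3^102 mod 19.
By Fermat: 3^{18} ≡ 1 (mod 19). 102 = 5×18 + 12. So 3^{102} ≡ 3^{12} ≡ 11 (mod 19)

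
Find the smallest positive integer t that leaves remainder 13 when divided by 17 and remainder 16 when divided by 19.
M = 17 × 19 = 323. M₁ = 19, y₁ ≡ 9 (mod 17). M₂ = 17, y₂ ≡ 9 (mod 19). t = 13×19×9 + 16×17×9 ≡ 149 (mod 323)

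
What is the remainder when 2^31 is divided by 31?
Using Fermat: 2^{30} ≡ 1 (mod 31). 31 ≡ 1 (mod 30). So 2^{31} ≡ 2^{1} ≡ 2 (mod 31)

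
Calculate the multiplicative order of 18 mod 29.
Powers of 18 mod 29: 18^1≡18, 18^2≡5, 18^3≡3, 18^4≡25, 18^5≡15, 18^6≡9, 18^7≡17, 18^8≡16, 18^9≡27, 18^10≡22, 18^11≡19, 18^12≡23, 18^13≡8, 18^14≡28, 18^15≡11, 18^16≡24, 18^17≡26, 18^18≡4, 18^19≡14, 18^20≡20, 18^21≡12, 18^22≡13, 18^23≡2, 18^24≡7, 18^25≡10, 18^26≡6, 18^27≡21, 18^28≡1. So the order of 18 is 28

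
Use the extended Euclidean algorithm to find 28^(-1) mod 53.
Extended GCD: 28(-17) + 53(9) = 1. So 28^(-1) ≡ -17 ≡ 36 mod 53. Verify: 28 × 36 = 1008 ≡ 1 mod 53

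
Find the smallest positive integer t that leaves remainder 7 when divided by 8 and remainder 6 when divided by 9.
M = 8 × 9 = 72. M₁ = 9, y₁ ≡ 1 mod 8. M₂ = 8, y₂ ≡ 8 mod 9. t = 7×9×1 + 6×8×8 ≡ 15 mod 72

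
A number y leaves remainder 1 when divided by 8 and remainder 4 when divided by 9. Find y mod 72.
M = 8 × 9 = 72. M₁ = 9, y₁ ≡ 1 mod 8. M₂ = 8, y₂ ≡ 8 mod 9. y = 1×9×1 + 4×8×8 ≡ 49 mod 72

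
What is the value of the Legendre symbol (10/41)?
(10/41) = 10^{20} mod 41 = 1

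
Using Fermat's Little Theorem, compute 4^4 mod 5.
By Fermat's Little Theorem, 4^{4} ≡ 1 mod 5 since 5 is prime and gcd(4, 5) = 1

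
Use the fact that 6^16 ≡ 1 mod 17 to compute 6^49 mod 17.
By Fermat: 6^{16} ≡ 1 mod 17. 49 = 3×16 + 1. So 6^{49} ≡ 6^{1} ≡ 6 mod 17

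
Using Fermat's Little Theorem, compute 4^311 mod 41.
By Fermat: 4^{40} ≡ 1 (mod 41). 311 ≡ 31 (mod 40). So 4^{311} ≡ 4^{31} ≡ 4 (mod 41)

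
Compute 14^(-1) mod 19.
Since 19 is prime, by Fermat 14^(-1) ≡ 14^{17} ≡ 15 mod 19. Verify: 14 × 15 = 210 ≡ 1 mod 19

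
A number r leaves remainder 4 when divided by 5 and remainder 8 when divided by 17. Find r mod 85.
M = 5 × 17 = 85. M₁ = 17, y₁ ≡ 3 mod 5. M₂ = 5, y₂ ≡ 7 mod 17. r = 4×17×3 + 8×5×7 ≡ 59 mod 85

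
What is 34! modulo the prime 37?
(36)! = (34)! × (35) × (36) ≡ -1 mod 37. So (34)! ≡ -1 × [(36)(35)]^(-1) ≡ 18 mod 37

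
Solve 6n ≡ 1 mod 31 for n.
Since 31 is prime, by Fermat 6^(-1) ≡ 6^{29} ≡ 26 mod 31. Verify: 6 × 26 = 156 ≡ 1 mod 31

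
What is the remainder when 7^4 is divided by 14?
7^{4} = 2401 ≡ 7 (mod 14)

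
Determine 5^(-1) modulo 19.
Since 19 is prime, by Fermat 5^(-1) ≡ 5^{17} ≡ 4 mod 19. Verify: 5 × 4 = 20 ≡ 1 mod 19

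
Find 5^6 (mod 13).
By repeated squaring (mod 13): 5^{1}≡5, 5^{2}≡12, 5^{4}≡1. Then 5^{6} = 5^{4+2} ≡ 1 × 12 ≡ 12 (mod 13)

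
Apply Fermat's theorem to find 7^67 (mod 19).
By Fermat: 7^{18} ≡ 1 (mod 19). 67 = 3×18 + 13. So 7^{67} ≡ 7^{13} ≡ 7 (mod 19)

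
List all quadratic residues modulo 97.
Squares in Z_97*: {1, 2, 3, 4, 6, 8, 9, 11, 12, 16, 18, 22, 24, 25, 27, 31, 32, 33, 35, 36, 43, 44, 47, 48, 49, 50, 53, 54, 61, 62, 64, 65, 66, 70, 72, 73, 75, 79, 81, 85, 86, 88, 89, 91, 93, 94, 95, 96}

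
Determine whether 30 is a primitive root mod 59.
ord_59(30) divides 58. For each prime q|58: 30^{29}≡58, 30^{2}≡15, none ≡ 1. So 30 has order 58 and is a primitive root mod 59.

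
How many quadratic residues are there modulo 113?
Exactly half the non-zero residues mod a prime are QRs: (113-1)/2 = 56.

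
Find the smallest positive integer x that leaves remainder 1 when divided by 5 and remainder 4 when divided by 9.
M = 5 × 9 = 45. M₁ = 9, y₁ ≡ 4 (mod 5). M₂ = 5, y₂ ≡ 2 (mod 9). x = 1×9×4 + 4×5×2 ≡ 31 (mod 45)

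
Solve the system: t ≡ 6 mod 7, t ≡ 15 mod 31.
M = 7 × 31 = 217. M₁ = 31, y₁ ≡ 5 mod 7. M₂ = 7, y₂ ≡ 9 mod 31. t = 6×31×5 + 15×7×9 ≡ 139 mod 217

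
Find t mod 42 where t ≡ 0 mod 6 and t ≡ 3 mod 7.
M = 6 × 7 = 42. M₁ = 7, y₁ ≡ 1 mod 6. M₂ = 6, y₂ ≡ 6 mod 7. t = 0×7×1 + 3×6×6 ≡ 24 mod 42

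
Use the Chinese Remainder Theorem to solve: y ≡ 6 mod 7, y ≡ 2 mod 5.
M = 7 × 5 = 35. M₁ = 5, y₁ ≡ 3 mod 7. M₂ = 7, y₂ ≡ 3 mod 5. y = 6×5×3 + 2×7×3 ≡ 27 mod 35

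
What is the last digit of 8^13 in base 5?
Using Fermat: 8^{4} ≡ 1 (mod 5). 13 ≡ 1 (mod 4). So 8^{13} ≡ 8^{1} ≡ 3 (mod 5)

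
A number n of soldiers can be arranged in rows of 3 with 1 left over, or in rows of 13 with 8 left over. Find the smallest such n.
M = 3 × 13 = 39. M₁ = 13, y₁ ≡ 1 mod 3. M₂ = 3, y₂ ≡ 9 mod 13. n = 1×13×1 + 8×3×9 ≡ 34 mod 39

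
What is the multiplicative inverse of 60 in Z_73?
Since 73 is prime, by Fermat 60^(-1) ≡ 60^{71} ≡ 28 (mod 73). Verify: 60 × 28 = 1680 ≡ 1 (mod 73)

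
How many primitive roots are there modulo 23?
Number of primitive roots mod 23 = φ(p-1) = φ(22) = 10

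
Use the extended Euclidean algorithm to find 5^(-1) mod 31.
Extended GCD: 5(-6) + 31(1) = 1. So 5^(-1) ≡ -6 ≡ 25 mod 31. Verify: 5 × 25 = 125 ≡ 1 mod 31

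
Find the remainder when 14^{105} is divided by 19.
By Fermat: 14^{18} ≡ 1 (mod 19). 105 = 5×18 + 15. So 14^{105} ≡ 14^{15} ≡ 12 (mod 19)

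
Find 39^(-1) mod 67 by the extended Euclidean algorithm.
Extended GCD: 39(-12) + 67(7) = 1. So 39^(-1) ≡ -12 ≡ 55 mod 67. Verify: 39 × 55 = 2145 ≡ 1 mod 67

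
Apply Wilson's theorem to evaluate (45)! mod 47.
(46)! = (45)! × (46) ≡ -1 mod 47. So (45)! ≡ -1 × (46)^(-1) ≡ (-1)×(-1) = 1 mod 47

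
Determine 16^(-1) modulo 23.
Since 23 is prime, by Fermat 16^(-1) ≡ 16^{21} ≡ 13 (mod 23). Verify: 16 × 13 = 208 ≡ 1 (mod 23)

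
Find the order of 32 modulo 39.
Powers of 32 mod 39: 32^1≡32, 32^2≡10, 32^3≡8, 32^4≡22, 32^5≡2, 32^6≡25, 32^7≡20, 32^8≡16, 32^9≡5, 32^10≡4, 32^11≡11, 32^12≡1. So the order of 32 is 12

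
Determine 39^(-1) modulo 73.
Since 73 is prime, by Fermat 39^(-1) ≡ 39^{71} ≡ 15 mod 73. Verify: 39 × 15 = 585 ≡ 1 mod 73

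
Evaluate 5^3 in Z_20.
5^{3} = 125 ≡ 5 mod 20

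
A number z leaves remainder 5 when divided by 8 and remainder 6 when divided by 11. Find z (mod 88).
M = 8 × 11 = 88. M₁ = 11, y₁ ≡ 3 (mod 8). M₂ = 8, y₂ ≡ 7 (mod 11). z = 5×11×3 + 6×8×7 ≡ 61 (mod 88)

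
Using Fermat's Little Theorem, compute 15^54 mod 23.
By Fermat: 15^{22} ≡ 1 (mod 23). 54 = 2×22 + 10. So 15^{54} ≡ 15^{10} ≡ 3 (mod 23)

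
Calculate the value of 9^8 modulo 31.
By repeated squaring (mod 31): 9^{1}≡9, 9^{2}≡19, 9^{4}≡20, 9^{8}≡28. So 9^{8} ≡ 28 (mod 31)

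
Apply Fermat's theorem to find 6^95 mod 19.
By Fermat: 6^{18} ≡ 1 mod 19. 95 = 5×18 + 5. So 6^{95} ≡ 6^{5} ≡ 5 mod 19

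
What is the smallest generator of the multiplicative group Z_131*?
g = 2. Powers: [2, 4, 8, 16, 32, 64, ...] generates all 130 non-zero residues.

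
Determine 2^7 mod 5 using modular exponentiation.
Using Fermat: 2^{4} ≡ 1 (mod 5). 7 ≡ 3 (mod 4). So 2^{7} ≡ 2^{3} ≡ 3 (mod 5)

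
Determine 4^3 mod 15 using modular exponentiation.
4^{3} = 64 ≡ 4 mod 15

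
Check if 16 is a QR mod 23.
By Euler's criterion: 16^{11} ≡ 1 (mod 23). Since this equals 1, 16 is a QR.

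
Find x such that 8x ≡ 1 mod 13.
Since 13 is prime, by Fermat 8^(-1) ≡ 8^{11} ≡ 5 mod 13. Verify: 8 × 5 = 40 ≡ 1 mod 13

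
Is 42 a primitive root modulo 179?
42^{89} ≡ 1 mod 179 and 89 < 178, so ord_179(42) = 89 ≠ 178 and 42 is not a primitive root.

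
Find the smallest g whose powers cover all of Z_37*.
g = 2. Powers: [2, 4, 8, 16, 32, 27, 17, ...] generates all 36 non-zero residues.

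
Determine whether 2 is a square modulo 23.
By Euler's criterion: 2^{11} ≡ 1 mod 23. Since this equals 1, 2 is a QR.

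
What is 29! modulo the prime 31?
(30)! = (29)! × (30) ≡ -1 mod 31. So (29)! ≡ -1 × (30)^(-1) ≡ (-1)×(-1) = 1 mod 31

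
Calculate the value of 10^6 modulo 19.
By repeated squaring (mod 19): 10^{1}≡10, 10^{2}≡5, 10^{4}≡6. Then 10^{6} = 10^{4+2} ≡ 6 × 5 ≡ 11 (mod 19)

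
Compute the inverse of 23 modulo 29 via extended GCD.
Extended GCD: 23(-5) + 29(4) = 1. So 23^(-1) ≡ -5 ≡ 24 mod 29. Verify: 23 × 24 = 552 ≡ 1 mod 29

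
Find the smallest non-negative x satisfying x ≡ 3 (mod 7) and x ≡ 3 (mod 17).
M = 7 × 17 = 119. M₁ = 17, y₁ ≡ 5 (mod 7). M₂ = 7, y₂ ≡ 5 (mod 17). x = 3×17×5 + 3×7×5 ≡ 3 (mod 119)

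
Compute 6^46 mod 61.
By repeated squaring mod 61: 6^{1}≡6, 6^{2}≡36, 6^{4}≡15, 6^{8}≡42, 6^{16}≡56, 6^{32}≡25. Then 6^{46} = 6^{32+8+4+2} ≡ 25 × 42 × 15 × 36 ≡ 5 mod 61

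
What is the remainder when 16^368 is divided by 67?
Using Fermat: 16^{66} ≡ 1 mod 67. 368 ≡ 38 mod 66. So 16^{368} ≡ 16^{38} ≡ 26 mod 67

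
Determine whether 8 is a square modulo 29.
By Euler's criterion: 8^{14} ≡ 28 (mod 29). Since this equals -1 (≡ 28), 8 is not a QR.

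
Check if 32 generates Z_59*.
ord_59(32) divides 58. For each prime q|58: 32^{29}≡58, 32^{2}≡21, none ≡ 1. So 32 has order 58 and is a primitive root mod 59.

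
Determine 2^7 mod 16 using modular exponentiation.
By repeated squaring (mod 16): 2^{1}≡2, 2^{2}≡4, 2^{4}≡0. Then 2^{7} = 2^{4+2+1} ≡ 0 × 4 × 2 ≡ 0 (mod 16)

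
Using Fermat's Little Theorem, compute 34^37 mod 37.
By Fermat: 34^{36} ≡ 1 mod 37. So 34^{37} = 34^{36} · 34^{1} ≡ 34^{1} ≡ 34 mod 37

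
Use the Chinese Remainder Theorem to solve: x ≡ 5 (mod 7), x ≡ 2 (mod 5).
M = 7 × 5 = 35. M₁ = 5, y₁ ≡ 3 (mod 7). M₂ = 7, y₂ ≡ 3 (mod 5). x = 5×5×3 + 2×7×3 ≡ 12 (mod 35)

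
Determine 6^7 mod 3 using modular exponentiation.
By repeated squaring (mod 3): 6^{1}≡0, 6^{2}≡0, 6^{4}≡0. Then 6^{7} = 6^{4+2+1} ≡ 0 × 0 × 0 ≡ 0 (mod 3)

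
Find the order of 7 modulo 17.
Powers of 7 mod 17: 7^1≡7, 7^2≡15, 7^3≡3, 7^4≡4, 7^5≡11, 7^6≡9, 7^7≡12, 7^8≡16, 7^9≡10, 7^10≡2, 7^11≡14, 7^12≡13, 7^13≡6, 7^14≡8, 7^15≡5, 7^16≡1. Order = 16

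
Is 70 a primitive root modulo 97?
70^{16} ≡ 1 (mod 97) and 16 < 96, so ord_97(70) = 16 ≠ 96 and 70 is not a primitive root.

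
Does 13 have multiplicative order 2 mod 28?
Powers of 13 mod 28: 13^1≡13, 13^2≡1. First k with 13^k≡1 is k=2. Yes, ord_28(13) = 2.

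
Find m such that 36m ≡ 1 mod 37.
Since 37 is prime, by Fermat 36^(-1) ≡ 36^{35} ≡ 36 mod 37. Verify: 36 × 36 = 1296 ≡ 1 mod 37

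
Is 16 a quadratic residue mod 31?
By Euler's criterion: 16^{15} ≡ 1 (mod 31). Since this equals 1, 16 is a QR.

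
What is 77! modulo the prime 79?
(78)! = (77)! × (78) ≡ -1 (mod 79). So (77)! ≡ -1 × (78)^(-1) ≡ (-1)×(-1) = 1 (mod 79)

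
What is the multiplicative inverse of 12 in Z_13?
Since 13 is prime, by Fermat 12^(-1) ≡ 12^{11} ≡ 12 (mod 13). Verify: 12 × 12 = 144 ≡ 1 (mod 13)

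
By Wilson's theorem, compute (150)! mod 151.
By Wilson's theorem, (150)! ≡ -1 ≡ 150 mod 151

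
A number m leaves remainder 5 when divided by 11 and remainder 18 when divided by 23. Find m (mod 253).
M = 11 × 23 = 253. M₁ = 23, y₁ ≡ 1 (mod 11). M₂ = 11, y₂ ≡ 21 (mod 23). m = 5×23×1 + 18×11×21 ≡ 225 (mod 253)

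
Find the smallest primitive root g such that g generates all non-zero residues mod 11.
g = 2. Powers: [2, 4, 8, 5, 10, 9, ...] generates all 10 non-zero residues.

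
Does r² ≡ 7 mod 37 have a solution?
By Euler's criterion: 7^{18} ≡ 1 mod 37. Since this equals 1, 7 is a QR.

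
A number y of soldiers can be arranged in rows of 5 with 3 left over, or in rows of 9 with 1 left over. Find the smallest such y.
M = 5 × 9 = 45. M₁ = 9, y₁ ≡ 4 (mod 5). M₂ = 5, y₂ ≡ 2 (mod 9). y = 3×9×4 + 1×5×2 ≡ 28 (mod 45)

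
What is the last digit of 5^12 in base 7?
Using Fermat: 5^{6} ≡ 1 mod 7. 12 ≡ 0 mod 6. So 5^{12} ≡ 5^{0} ≡ 1 mod 7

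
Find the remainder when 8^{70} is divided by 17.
By Fermat: 8^{16} ≡ 1 (mod 17). 70 = 4×16 + 6. So 8^{70} ≡ 8^{6} ≡ 4 (mod 17)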